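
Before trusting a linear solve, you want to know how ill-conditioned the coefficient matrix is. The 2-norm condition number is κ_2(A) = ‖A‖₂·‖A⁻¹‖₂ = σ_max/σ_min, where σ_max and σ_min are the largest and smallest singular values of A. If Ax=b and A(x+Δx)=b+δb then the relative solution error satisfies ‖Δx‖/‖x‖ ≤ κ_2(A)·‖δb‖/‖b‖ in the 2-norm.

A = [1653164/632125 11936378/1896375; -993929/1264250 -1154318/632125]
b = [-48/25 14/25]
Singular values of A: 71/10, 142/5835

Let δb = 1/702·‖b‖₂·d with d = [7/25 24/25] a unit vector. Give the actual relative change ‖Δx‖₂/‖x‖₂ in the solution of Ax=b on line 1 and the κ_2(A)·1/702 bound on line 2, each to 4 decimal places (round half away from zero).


largest singular value 71/10, smallest 142/5835
κ = σ_max/σ_min = (71/10)/(142/5835) = 291.7500
bound on ‖Δx‖/‖x‖: κ·ε = 291.7500·1/702 = 0.4156
solve Ax = b  →  x = [-0.1083 -0.2600]
‖b‖ = 2.0000, ‖x‖ = 0.2817
δb = ε·‖b‖·d = [0.0008 0.0027]; solving A·Δx = δb gives ‖Δx‖ = 0.1171
relative error = 0.4156
realised/bound = 1 exactly: the bound is attained for this b and d

0.4156
0.4156


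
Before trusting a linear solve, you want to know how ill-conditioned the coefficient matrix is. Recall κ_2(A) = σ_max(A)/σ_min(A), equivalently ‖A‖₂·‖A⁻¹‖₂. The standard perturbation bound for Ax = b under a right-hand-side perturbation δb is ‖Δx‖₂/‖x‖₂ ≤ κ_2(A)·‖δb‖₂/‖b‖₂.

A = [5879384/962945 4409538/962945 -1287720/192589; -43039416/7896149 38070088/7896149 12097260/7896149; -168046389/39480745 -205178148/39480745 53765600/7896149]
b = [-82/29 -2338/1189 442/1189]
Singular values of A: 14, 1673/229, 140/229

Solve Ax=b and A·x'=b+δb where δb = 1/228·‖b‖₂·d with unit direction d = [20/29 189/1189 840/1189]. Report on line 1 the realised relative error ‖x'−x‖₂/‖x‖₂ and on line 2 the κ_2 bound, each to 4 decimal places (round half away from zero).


0.0076
0.1004

σ_max = 14, σ_min = 140/229
κ_2(A) = 14 / (140/229) = 22.9000
bound on ‖Δx‖/‖x‖: κ·ε = 22.9000·1/228 = 0.1004
solve Ax = b  →  x = [-1.7234 -1.6348 -2.2704]
‖b‖₂ = 3.4641 and ‖x‖₂ = 3.2860
with δb = [0.0105 0.0024 0.0107], A·Δx = δb → ‖Δx‖ = 0.0249
relative error = 0.0076
realised/bound (from unrounded values) ≈ 0.0753


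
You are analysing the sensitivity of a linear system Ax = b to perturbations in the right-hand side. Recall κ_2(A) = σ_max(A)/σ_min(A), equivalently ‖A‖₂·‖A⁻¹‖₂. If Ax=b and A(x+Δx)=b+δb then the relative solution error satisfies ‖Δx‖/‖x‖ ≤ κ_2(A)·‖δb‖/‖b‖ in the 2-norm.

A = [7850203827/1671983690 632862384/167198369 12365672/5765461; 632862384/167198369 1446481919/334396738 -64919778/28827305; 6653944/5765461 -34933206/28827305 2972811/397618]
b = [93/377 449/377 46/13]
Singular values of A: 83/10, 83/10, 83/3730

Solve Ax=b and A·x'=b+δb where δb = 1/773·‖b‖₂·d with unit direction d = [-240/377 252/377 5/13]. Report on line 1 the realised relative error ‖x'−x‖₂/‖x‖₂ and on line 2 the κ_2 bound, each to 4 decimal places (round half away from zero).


0.0024
0.4825

largest singular value 83/10, smallest 83/3730
condition number: (83/10) ÷ (83/3730) = 373.0000
κ_2(A)·‖δb‖/‖b‖ = 0.4825
solve Ax = b  →  x = [-60.3321 63.5234 20.0823]
‖b‖₂ = 3.7417 and ‖x‖₂ = 89.8803
Δx = A⁻¹·δb where δb = 1/773·3.7417·d; ‖Δx‖ = 0.2175
dividing the unrounded norms, ‖Δx‖/‖x‖ = 0.0024
realised/bound (from unrounded values) ≈ 0.0050


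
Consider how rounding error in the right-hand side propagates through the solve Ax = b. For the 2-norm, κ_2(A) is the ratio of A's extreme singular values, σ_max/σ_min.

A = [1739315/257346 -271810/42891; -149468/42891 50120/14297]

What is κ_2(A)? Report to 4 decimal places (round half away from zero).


M = AᵀA = [13250800201/229159044 -1051223635/19096587; -1051223635/19096587 333871300/6365529]. tr(M)=30047761/272484, det(M)=19600/7569
char-poly roots: 441/4 and 1600/68121
κ = σ_max/σ_min = (21/2)/(40/261) = 68.5125

68.5125


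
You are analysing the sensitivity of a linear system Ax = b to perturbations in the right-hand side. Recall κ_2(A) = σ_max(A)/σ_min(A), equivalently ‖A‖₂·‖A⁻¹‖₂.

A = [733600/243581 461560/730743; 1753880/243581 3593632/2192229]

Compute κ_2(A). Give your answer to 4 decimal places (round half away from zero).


164.5200

form AᵀA = [21386177600/351075169 43305328640/3159676521; 43305328640/3159676521 87760530496/28437088689] with trace 1082713216/16916769 and determinant 2560000/16916769
eigenvalues of AᵀA: λ = (tr ± √(tr²−4·det))/2 = 64, 40000/16916769
σ_max=√64=8, σ_min=√(40000/16916769)=(200/4113) → κ = 164.5200


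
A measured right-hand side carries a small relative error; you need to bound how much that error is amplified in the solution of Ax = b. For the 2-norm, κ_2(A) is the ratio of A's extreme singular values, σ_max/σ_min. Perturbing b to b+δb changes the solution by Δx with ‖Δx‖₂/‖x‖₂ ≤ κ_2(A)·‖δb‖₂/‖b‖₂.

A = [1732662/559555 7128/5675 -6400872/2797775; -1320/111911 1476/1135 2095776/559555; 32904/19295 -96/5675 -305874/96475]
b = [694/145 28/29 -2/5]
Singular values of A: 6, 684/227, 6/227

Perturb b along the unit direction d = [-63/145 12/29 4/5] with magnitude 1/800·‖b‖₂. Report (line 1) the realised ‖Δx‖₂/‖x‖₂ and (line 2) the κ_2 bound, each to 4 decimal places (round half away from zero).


0.0031
0.2838

σ_max = 6, σ_min = 6/227
condition number: 6 ÷ (6/227) = 227.0000
bound on ‖Δx‖/‖x‖: κ·ε = 227.0000·1/800 = 0.2838
solve Ax = b  →  x = [-38.9649 61.3298 -21.1591]
2-norm of b is 4.8990; of x, 75.6790
with δb = [-0.0027 0.0025 0.0049], A·Δx = δb → ‖Δx‖ = 0.2317
dividing the unrounded norms, ‖Δx‖/‖x‖ = 0.0031
tightness: 0.0031 against a bound of 0.2838 (unrounded ratio ≈ 0.0108)


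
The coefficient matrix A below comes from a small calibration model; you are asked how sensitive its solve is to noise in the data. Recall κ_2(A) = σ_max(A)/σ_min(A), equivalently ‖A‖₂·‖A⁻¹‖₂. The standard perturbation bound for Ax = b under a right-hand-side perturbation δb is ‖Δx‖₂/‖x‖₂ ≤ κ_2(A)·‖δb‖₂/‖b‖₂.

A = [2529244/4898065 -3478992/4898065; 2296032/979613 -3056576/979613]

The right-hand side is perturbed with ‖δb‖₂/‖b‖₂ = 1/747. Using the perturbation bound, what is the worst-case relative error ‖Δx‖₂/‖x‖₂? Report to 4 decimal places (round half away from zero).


form AᵀA = [82207703056/14271886225 -109606857408/14271886225; -109606857408/14271886225 146145036544/14271886225] with trace 9134109584/570875449 and determinant 1638400/570875449
λ_max, λ_min = (9134109584/570875449 ± √83428216603178086656/325898778270951601)/2 = 16, 102400/570875449
so κ_2 = √(16 / (102400/570875449)) = 298.6625
worst-case relative error ≤ 298.6625 × 1/747 = 0.3998

0.3998


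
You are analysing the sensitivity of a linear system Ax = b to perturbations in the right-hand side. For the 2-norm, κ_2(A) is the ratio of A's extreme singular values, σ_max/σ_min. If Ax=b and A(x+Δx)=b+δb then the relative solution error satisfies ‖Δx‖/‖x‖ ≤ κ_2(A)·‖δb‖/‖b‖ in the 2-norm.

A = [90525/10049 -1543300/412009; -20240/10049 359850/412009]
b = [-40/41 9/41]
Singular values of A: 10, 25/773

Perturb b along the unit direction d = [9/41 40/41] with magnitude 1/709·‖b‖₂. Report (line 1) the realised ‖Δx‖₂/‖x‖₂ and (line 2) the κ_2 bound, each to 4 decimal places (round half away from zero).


0.4361
0.4361

largest singular value 10, smallest 25/773
condition number: 10 ÷ (25/773) = 309.2000
worst-case relative error ≤ 309.2000 × 1/709 = 0.4361
solve Ax = b  →  x = [-0.0923 0.0385]
‖b‖₂ = 1.0000 and ‖x‖₂ = 0.1000
Δx = A⁻¹·δb where δb = 1/709·1.0000·d; ‖Δx‖ = 0.0436
realised ‖Δx‖/‖x‖ = 0.4361
realised/bound = 1 exactly: the bound is attained for this b and d


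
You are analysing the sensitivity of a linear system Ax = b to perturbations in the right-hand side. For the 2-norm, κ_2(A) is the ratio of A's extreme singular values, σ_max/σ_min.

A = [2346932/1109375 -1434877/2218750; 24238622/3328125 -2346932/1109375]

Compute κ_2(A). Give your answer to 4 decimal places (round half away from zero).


M = AᵀA = [1019333767636/17722265625 -99100377166/5907421875; -99100377166/5907421875 38545970009/7876562500]. tr(M)=7078798081/113422500, det(M)=38950081/708890625
λ_max, λ_min = (7078798081/113422500 ± √50106554869609460161/12864663506250000)/2 = 6241/100, 24964/28355625
so κ_2 = √((6241/100) / (24964/28355625)) = 266.2500

266.2500


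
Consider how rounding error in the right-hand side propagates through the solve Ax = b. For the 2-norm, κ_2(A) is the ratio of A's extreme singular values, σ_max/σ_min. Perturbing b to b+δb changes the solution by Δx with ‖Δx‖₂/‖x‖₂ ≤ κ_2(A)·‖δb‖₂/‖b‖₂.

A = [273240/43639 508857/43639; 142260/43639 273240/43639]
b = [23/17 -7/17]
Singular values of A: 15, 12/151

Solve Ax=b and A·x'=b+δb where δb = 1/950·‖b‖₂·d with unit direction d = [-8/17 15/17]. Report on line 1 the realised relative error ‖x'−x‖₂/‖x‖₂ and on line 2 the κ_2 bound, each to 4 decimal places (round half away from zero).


0.0015
0.1987

from the listed singular values, σ₁ = 15, σ_n = 12/151
κ = σ_max/σ_min = 15/(12/151) = 188.7500
perturbation bound = 188.7500·1/950 = 0.1987
solve Ax = b  →  x = [11.1343 -5.8627]
2-norm of b is 1.4142; of x, 12.5835
δb = ε·‖b‖·d = [-0.0007 0.0013]; solving A·Δx = δb gives ‖Δx‖ = 0.0187
dividing the unrounded norms, ‖Δx‖/‖x‖ = 0.0015
tightness: 0.0015 against a bound of 0.1987 (unrounded ratio ≈ 0.0075)


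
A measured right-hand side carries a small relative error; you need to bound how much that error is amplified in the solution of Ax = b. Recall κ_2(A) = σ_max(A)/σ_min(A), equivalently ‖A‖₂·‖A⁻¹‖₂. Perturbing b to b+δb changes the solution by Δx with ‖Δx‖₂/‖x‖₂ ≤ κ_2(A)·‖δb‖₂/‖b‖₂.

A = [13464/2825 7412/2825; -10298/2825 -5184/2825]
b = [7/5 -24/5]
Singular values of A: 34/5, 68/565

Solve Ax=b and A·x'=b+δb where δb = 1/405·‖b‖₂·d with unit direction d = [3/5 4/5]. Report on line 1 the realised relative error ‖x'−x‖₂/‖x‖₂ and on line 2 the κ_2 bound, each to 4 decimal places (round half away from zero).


σ_max = 34/5, σ_min = 68/565
κ_2(A) = (34/5) / (68/565) = 56.5000
perturbation bound = 56.5000·1/405 = 0.1395
solve Ax = b  →  x = [12.2491 -21.7171]
‖b‖ = 5.0000, ‖x‖ = 24.9334
Δx = A⁻¹·δb where δb = 1/405·5.0000·d; ‖Δx‖ = 0.1026
realised ‖Δx‖/‖x‖ = 0.0041
realised/bound (from unrounded values) ≈ 0.0295

0.0041
0.1395


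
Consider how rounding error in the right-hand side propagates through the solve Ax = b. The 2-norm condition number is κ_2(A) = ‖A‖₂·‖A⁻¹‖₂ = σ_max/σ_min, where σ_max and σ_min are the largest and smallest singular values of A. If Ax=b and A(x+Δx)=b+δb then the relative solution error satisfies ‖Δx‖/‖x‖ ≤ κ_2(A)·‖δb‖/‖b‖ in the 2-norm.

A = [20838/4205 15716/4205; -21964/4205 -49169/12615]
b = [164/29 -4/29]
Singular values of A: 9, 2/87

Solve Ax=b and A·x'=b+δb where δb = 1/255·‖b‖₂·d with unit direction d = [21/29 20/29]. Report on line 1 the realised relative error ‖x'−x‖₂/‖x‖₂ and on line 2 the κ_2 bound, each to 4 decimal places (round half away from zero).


from the listed singular values, σ₁ = 9, σ_n = 2/87
condition number: 9 ÷ (2/87) = 391.5000
perturbation bound = 391.5000·1/255 = 1.5353
solve Ax = b  →  x = [-104.0444 139.4667]
2-norm of b is 5.6569; of x, 174.0006
δb = ε·‖b‖·d = [0.0161 0.0153]; solving A·Δx = δb gives ‖Δx‖ = 0.9650
relative error = 0.0055
so the bound overstates the realised error by a factor of ≈ 276.8332 (computed from the unrounded values)

0.0055
1.5353


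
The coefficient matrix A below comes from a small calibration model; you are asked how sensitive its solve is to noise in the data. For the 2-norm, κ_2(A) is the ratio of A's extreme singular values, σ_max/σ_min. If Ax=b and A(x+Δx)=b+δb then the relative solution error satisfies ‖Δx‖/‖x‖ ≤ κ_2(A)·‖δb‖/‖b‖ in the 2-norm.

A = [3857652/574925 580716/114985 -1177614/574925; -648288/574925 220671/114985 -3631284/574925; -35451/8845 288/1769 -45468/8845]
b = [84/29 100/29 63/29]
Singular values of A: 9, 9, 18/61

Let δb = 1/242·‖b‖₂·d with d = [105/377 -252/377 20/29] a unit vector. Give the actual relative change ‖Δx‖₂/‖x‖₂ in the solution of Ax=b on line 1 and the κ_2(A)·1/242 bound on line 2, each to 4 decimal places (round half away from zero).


σ_max = 9, σ_min = 18/61
condition number: 9 ÷ (18/61) = 30.5000
worst-case relative error ≤ 30.5000 × 1/242 = 0.1260
solve Ax = b  →  x = [0.0844 0.2667 -0.4800]
‖b‖ = 5.0000, ‖x‖ = 0.5556
re-solving with b+δb shifts x by Δx of norm 0.0700
relative error = 0.1260
realised/bound = 1 exactly: the bound is attained for this b and d

0.1260
0.1260


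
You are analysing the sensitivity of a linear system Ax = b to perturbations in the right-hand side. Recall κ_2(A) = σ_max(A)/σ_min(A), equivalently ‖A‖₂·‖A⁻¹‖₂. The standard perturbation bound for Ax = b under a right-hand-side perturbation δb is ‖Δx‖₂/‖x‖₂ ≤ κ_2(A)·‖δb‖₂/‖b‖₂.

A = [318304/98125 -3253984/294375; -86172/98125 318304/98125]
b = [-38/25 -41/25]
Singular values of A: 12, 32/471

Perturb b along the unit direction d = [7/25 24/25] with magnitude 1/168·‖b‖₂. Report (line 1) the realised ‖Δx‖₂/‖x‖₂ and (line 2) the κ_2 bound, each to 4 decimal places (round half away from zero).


0.0067
1.0513

from the listed singular values, σ₁ = 12, σ_n = 32/471
κ = σ_max/σ_min = 12/(32/471) = 176.6250
perturbation bound = 176.6250·1/168 = 1.0513
solve Ax = b  →  x = [-28.2833 -8.1625]
‖b‖₂ = 2.2361 and ‖x‖₂ = 29.4376
re-solving with b+δb shifts x by Δx of norm 0.1959
realised ‖Δx‖/‖x‖ = 0.0067
tightness: 0.0067 against a bound of 1.0513 (unrounded ratio ≈ 0.0063)


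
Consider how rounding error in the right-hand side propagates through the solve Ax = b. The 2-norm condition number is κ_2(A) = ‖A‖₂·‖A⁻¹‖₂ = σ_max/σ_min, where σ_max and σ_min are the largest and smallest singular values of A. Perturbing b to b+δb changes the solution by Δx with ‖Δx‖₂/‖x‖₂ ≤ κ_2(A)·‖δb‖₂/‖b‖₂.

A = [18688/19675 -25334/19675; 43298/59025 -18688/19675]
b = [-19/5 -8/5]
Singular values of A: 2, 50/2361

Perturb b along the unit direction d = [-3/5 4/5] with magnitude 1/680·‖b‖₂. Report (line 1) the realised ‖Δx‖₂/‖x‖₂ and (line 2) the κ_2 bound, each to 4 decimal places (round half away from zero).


σ_max = 2, σ_min = 50/2361
κ_2(A) = 2 / (50/2361) = 94.4400
perturbation bound = 94.4400·1/680 = 0.1389
solve Ax = b  →  x = [36.5760 29.9320]
‖b‖₂ = 4.1231 and ‖x‖₂ = 47.2623
Δx = A⁻¹·δb where δb = 1/680·4.1231·d; ‖Δx‖ = 0.2863
relative error = 0.0061
so the bound overstates the realised error by a factor of ≈ 22.9256 (computed from the unrounded values)

0.0061
0.1389


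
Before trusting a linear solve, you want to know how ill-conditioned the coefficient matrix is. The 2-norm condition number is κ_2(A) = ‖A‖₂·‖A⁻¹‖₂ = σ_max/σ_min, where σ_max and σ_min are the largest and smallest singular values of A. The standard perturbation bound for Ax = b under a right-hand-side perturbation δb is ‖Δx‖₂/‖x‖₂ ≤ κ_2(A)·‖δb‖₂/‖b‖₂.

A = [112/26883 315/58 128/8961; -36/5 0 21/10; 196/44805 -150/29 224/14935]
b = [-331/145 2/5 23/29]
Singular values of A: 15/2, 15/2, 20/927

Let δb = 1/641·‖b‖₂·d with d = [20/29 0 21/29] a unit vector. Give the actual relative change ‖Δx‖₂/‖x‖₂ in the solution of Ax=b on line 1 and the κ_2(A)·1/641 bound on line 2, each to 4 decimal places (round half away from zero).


0.0038
0.5423

largest singular value 15/2, smallest 20/927
κ = σ_max/σ_min = (15/2)/(20/927) = 347.6250
worst-case relative error ≤ 347.6250 × 1/641 = 0.5423
solve Ax = b  →  x = [-13.0292 -0.2933 -44.4811]
2-norm of b is 2.4495; of x, 46.3510
re-solving with b+δb shifts x by Δx of norm 0.1771
relative error = 0.0038
so the bound overstates the realised error by a factor of ≈ 141.9202 (computed from the unrounded values)


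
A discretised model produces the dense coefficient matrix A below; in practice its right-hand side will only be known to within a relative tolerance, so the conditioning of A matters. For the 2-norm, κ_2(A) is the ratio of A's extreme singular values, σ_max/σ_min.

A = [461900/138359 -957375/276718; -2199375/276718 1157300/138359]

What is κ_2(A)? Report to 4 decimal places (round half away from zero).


367.0000

form AᵀA = [33672525625/453093796 -8838900000/113273449; -8838900000/113273449 37123905625/453093796] with trace 42090625/269378 and determinant 390625/2155024
char-poly roots: 625/4 and 625/538756
κ_2(A) = √(λ_max/λ_min) = √((625/4) / (625/538756)) = 367.0000


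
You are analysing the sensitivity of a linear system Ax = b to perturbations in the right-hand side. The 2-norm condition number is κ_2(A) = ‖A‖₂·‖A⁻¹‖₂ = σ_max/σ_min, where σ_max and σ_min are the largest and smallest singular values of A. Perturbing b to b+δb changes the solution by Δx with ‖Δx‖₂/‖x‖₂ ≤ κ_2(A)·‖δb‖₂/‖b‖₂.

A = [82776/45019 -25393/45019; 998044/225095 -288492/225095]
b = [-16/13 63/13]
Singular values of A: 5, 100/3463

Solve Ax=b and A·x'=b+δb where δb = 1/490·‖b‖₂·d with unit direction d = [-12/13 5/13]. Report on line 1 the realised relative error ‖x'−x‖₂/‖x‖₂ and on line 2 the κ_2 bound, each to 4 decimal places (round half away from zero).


0.0034
0.3534

largest singular value 5, smallest 100/3463
κ_2(A) = 5 / (100/3463) = 173.1500
perturbation bound = 173.1500·1/490 = 0.3534
solve Ax = b  →  x = [29.8572 99.5104]
2-norm of b is 5.0000; of x, 103.8931
re-solving with b+δb shifts x by Δx of norm 0.3534
realised ‖Δx‖/‖x‖ = 0.0034
so the bound overstates the realised error by a factor of ≈ 103.8931 (computed from the unrounded values)


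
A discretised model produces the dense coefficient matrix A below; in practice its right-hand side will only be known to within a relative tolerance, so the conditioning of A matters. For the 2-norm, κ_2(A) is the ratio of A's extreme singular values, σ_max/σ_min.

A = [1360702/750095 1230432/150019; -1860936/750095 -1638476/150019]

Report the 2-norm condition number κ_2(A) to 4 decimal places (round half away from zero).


365.9000

M = AᵀA = [5184968516/548919521 23040732960/548919521; 23040732960/548919521 102404061200/548919521]. tr(M)=2624122676/13388281, det(M)=3841600/13388281
λ_max, λ_min = (2624122676/13388281 ± √6885814089016242576/179246068134961)/2 = 196, 19600/13388281
σ_max=√196=14, σ_min=√(19600/13388281)=(140/3659) → κ = 365.9000


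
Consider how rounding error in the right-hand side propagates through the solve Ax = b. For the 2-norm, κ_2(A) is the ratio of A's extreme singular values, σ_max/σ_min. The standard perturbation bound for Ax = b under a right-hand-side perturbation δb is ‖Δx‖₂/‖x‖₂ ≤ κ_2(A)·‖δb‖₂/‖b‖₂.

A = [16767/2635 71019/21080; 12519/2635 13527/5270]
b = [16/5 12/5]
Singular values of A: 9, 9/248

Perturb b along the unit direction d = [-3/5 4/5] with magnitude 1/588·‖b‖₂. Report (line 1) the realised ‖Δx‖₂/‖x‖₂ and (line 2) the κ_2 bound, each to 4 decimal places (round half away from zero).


0.4218
0.4218

largest singular value 9, smallest 9/248
condition number: 9 ÷ (9/248) = 248.0000
bound on ‖Δx‖/‖x‖: κ·ε = 248.0000·1/588 = 0.4218
solve Ax = b  →  x = [0.3922 0.2092]
2-norm of b is 4.0000; of x, 0.4444
Δx = A⁻¹·δb where δb = 1/588·4.0000·d; ‖Δx‖ = 0.1875
relative error = 0.4218
realised/bound = 1 exactly: the bound is attained for this b and d


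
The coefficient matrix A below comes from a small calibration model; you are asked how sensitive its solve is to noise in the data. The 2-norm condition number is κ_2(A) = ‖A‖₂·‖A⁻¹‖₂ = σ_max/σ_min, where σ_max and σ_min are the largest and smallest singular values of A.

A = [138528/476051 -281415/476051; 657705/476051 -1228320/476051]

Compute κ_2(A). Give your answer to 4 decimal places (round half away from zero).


136.6000

M = AᵀA = [268748289/134815321 -503781120/134815321; -503781120/134815321 944654625/134815321]. tr(M)=4198626/466489, det(M)=2025/466489
char-poly roots: 9 and 225/466489
κ = σ_max/σ_min = 3/(15/683) = 136.6000


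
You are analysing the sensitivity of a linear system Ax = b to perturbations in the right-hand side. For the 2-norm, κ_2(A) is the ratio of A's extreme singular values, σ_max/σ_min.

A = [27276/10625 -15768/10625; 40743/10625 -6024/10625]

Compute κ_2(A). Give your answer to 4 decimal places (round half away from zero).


AᵀA = [96158889/4515625 -27020952/4515625; -27020952/4515625 11396736/4515625]; tr = 172089/7225, det = 5184/289
solving λ² − 172089/7225·λ + 5184/289 = 0 gives λ = 576/25, 225/289
κ = σ_max/σ_min = (24/5)/(15/17) = 5.4400

5.4400


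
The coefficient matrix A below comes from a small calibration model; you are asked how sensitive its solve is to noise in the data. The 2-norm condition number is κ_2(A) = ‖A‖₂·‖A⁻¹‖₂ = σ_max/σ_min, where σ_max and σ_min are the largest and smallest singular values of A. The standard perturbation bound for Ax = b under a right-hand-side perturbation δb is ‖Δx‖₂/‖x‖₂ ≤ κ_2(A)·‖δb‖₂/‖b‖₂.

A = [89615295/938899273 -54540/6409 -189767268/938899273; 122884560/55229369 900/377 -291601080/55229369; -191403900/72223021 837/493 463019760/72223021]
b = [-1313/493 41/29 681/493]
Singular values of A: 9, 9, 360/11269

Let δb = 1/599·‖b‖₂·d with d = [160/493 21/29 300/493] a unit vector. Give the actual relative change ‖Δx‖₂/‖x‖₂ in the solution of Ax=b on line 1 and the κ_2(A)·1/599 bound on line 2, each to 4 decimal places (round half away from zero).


0.0055
0.4703

σ_max = 9, σ_min = 360/11269
κ_2(A) = 9 / (360/11269) = 281.7250
worst-case relative error ≤ 281.7250 × 1/599 = 0.4703
solve Ax = b  →  x = [28.8850 0.3504 12.0632]
‖b‖₂ = 3.3166 and ‖x‖₂ = 31.3047
Δx = A⁻¹·δb where δb = 1/599·3.3166·d; ‖Δx‖ = 0.1733
realised ‖Δx‖/‖x‖ = 0.0055
so the bound overstates the realised error by a factor of ≈ 84.9486 (computed from the unrounded values)


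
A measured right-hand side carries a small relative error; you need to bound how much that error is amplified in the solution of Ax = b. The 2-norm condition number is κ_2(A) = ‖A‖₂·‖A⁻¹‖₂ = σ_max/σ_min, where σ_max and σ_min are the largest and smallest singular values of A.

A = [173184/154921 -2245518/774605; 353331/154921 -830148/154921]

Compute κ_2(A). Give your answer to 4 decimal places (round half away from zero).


70.1000

M = AᵀA = [535762953/83046769 -6420321468/415233845; -6420321468/415233845 77062261716/2076169225]. tr(M)=535244589/12285025, det(M)=4743684/12285025
eigenvalues of AᵀA: λ = (tr ± √(tr²−4·det))/2 = 1089/25, 4356/491401
so κ_2 = √((1089/25) / (4356/491401)) = 70.1000


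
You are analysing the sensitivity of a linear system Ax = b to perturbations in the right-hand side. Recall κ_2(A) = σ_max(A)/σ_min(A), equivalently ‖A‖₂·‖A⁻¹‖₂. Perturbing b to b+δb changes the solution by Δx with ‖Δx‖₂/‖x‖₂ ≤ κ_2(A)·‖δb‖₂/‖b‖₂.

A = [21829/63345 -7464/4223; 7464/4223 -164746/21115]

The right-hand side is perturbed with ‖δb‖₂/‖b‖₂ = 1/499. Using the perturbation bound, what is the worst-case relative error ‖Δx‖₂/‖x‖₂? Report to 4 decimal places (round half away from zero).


form AᵀA = [7740361/2387025 -763816/53045; -763816/53045 16974436/265225] with trace 32102057/477405 and determinant 11303044/59675625
char-poly roots: 1681/25 and 6724/2387025
so κ_2 = √((1681/25) / (6724/2387025)) = 154.5000
perturbation bound = 154.5000·1/499 = 0.3096

0.3096


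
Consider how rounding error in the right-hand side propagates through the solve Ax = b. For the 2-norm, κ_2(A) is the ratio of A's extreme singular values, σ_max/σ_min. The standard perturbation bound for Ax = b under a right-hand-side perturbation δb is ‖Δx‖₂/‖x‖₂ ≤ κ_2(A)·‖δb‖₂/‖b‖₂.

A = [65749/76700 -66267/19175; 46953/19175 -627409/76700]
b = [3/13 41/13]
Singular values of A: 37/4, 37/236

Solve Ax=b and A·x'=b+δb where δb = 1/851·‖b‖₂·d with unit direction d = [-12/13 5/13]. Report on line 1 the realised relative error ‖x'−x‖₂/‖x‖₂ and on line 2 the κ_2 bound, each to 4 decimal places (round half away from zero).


from the listed singular values, σ₁ = 37/4, σ_n = 37/236
κ = σ_max/σ_min = (37/4)/(37/236) = 59.0000
bound on ‖Δx‖/‖x‖: κ·ε = 59.0000·1/851 = 0.0693
solve Ax = b  →  x = [6.2141 1.4746]
‖b‖ = 3.1623, ‖x‖ = 6.3866
Δx = A⁻¹·δb where δb = 1/851·3.1623·d; ‖Δx‖ = 0.0237
relative error = 0.0037
so the bound overstates the realised error by a factor of ≈ 18.6815 (computed from the unrounded values)

0.0037
0.0693


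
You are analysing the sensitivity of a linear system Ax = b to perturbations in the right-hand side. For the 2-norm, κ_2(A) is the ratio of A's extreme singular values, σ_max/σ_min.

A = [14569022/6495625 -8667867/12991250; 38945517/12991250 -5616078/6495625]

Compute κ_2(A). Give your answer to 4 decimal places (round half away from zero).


249.4320

M = AᵀA = [94631156101729/6750903062500 -6900068124768/1687725765625; -6900068124768/1687725765625 8051729869521/6750903062500]. tr(M)=82146308777/5400722450, det(M)=6426225/1728231184
solving λ² − 82146308777/5400722450·λ + 6426225/1728231184 = 0 gives λ = 1521/100, 105625/432057796
so κ_2 = √((1521/100) / (105625/432057796)) = 249.4320


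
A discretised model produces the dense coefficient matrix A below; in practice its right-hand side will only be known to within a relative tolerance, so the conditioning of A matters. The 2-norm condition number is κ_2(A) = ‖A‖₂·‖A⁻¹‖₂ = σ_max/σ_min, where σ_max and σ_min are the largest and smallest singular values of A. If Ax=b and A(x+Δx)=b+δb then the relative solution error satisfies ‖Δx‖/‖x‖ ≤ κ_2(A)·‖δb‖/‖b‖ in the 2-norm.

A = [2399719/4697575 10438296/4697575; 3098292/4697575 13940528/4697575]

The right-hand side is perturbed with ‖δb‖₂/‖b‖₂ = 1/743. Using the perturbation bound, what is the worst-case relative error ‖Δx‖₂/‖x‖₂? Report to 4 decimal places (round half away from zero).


0.3855

form AᵀA = [614322583849/882688435225 545926428936/176537687045; 545926428936/176537687045 12131853772096/882688435225] with trace 1516499269/105019445 and determinant 33362176/13127430625
eigenvalues of AᵀA: λ = (tr ± √(tr²−4·det))/2 = 361/25, 92416/525097225
κ = σ_max/σ_min = (19/5)/(304/22915) = 286.4375
worst-case relative error ≤ 286.4375 × 1/743 = 0.3855


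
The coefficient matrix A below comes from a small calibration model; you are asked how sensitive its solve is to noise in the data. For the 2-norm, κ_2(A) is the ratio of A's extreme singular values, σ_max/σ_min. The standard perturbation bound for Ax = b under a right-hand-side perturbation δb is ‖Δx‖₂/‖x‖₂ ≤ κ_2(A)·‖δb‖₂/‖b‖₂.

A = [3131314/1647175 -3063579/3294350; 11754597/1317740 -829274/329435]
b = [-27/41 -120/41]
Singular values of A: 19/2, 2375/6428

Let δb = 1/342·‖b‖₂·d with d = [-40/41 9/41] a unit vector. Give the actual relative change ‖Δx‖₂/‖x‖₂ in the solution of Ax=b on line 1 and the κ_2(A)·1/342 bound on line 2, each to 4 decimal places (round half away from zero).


from the listed singular values, σ₁ = 19/2, σ_n = 2375/6428
κ = σ_max/σ_min = (19/2)/(2375/6428) = 25.7120
perturbation bound = 25.7120·1/342 = 0.0752
solve Ax = b  →  x = [-0.3032 0.0884]
‖b‖ = 3.0000, ‖x‖ = 0.3158
with δb = [-0.0086 0.0019], A·Δx = δb → ‖Δx‖ = 0.0237
dividing the unrounded norms, ‖Δx‖/‖x‖ = 0.0752
so the bound is sharp here: realised error equals the bound

0.0752
0.0752


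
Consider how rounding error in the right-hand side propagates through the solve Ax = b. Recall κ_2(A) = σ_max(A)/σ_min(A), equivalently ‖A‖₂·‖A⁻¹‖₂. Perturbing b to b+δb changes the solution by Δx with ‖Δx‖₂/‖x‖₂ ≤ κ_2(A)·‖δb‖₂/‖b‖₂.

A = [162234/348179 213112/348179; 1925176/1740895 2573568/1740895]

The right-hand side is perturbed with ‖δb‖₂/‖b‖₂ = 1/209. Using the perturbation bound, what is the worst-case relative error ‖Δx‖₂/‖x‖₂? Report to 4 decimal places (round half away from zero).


AᵀA = [25824256804/17933227225 34431489072/17933227225; 34431489072/17933227225 45909292096/17933227225]; tr = 2869341956/717329089, det = 102400/717329089
solving λ² − 2869341956/717329089·λ + 102400/717329089 = 0 gives λ = 4, 25600/717329089
κ = σ_max/σ_min = 2/(160/26783) = 334.7875
perturbation bound = 334.7875·1/209 = 1.6019

1.6019


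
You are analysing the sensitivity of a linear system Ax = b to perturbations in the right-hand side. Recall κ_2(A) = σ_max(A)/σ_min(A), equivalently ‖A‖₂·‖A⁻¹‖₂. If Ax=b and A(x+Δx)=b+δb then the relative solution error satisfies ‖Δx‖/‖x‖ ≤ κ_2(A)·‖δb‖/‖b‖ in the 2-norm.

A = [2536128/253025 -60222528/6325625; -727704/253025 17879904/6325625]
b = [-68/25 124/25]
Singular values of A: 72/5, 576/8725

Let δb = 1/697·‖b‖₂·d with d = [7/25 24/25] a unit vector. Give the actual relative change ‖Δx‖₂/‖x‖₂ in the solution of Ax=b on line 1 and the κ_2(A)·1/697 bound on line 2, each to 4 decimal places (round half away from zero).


0.0020
0.3129

largest singular value 72/5, smallest 576/8725
κ = σ_max/σ_min = (72/5)/(576/8725) = 218.1250
bound on ‖Δx‖/‖x‖: κ·ε = 218.1250·1/697 = 0.3129
solve Ax = b  →  x = [41.5852 44.0673]
‖b‖₂ = 5.6569 and ‖x‖₂ = 60.5909
δb = ε·‖b‖·d = [0.0023 0.0078]; solving A·Δx = δb gives ‖Δx‖ = 0.1229
relative error = 0.0020
realised/bound (from unrounded values) ≈ 0.0065


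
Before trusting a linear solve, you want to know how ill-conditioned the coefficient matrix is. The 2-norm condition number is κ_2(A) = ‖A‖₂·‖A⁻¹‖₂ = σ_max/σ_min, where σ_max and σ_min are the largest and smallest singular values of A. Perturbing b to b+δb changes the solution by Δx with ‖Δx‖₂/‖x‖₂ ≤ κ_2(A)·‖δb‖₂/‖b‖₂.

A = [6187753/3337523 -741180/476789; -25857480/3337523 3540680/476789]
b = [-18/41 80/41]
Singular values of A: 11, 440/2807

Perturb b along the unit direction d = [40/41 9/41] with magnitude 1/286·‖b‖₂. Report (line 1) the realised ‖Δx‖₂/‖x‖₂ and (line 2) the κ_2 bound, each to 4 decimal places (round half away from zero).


σ_max = 11, σ_min = 440/2807
κ = σ_max/σ_min = 11/(440/2807) = 70.1750
κ_2(A)·‖δb‖/‖b‖ = 0.2454
solve Ax = b  →  x = [-0.1317 0.1254]
‖b‖ = 2.0000, ‖x‖ = 0.1818
re-solving with b+δb shifts x by Δx of norm 0.0446
dividing the unrounded norms, ‖Δx‖/‖x‖ = 0.2454
so the bound is sharp here: realised error equals the bound

0.2454
0.2454


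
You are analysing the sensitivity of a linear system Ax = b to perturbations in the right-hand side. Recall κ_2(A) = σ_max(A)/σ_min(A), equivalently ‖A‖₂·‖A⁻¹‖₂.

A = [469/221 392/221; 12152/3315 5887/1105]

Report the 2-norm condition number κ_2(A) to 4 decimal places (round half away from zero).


M = AᵀA = [1166641/65025 504896/21675; 504896/21675 227801/7225]. tr(M)=128674/2601, det(M)=60025/2601
solving λ² − 128674/2601·λ + 60025/2601 = 0 gives λ = 49, 1225/2601
κ_2(A) = √(λ_max/λ_min) = √(49 / (1225/2601)) = 10.2000

10.2000


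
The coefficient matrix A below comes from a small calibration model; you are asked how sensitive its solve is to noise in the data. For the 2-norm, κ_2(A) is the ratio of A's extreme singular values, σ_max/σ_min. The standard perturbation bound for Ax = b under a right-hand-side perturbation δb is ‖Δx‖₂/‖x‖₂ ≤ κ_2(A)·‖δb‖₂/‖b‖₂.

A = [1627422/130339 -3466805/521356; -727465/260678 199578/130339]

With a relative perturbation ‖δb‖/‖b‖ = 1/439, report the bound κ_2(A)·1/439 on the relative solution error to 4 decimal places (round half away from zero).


form AᵀA = [6617022481/40424164 -1764523125/20212082; -1764523125/20212082 7528875049/161696656] with trace 117636557/559504 and determinant 707281/2238016
solving λ² − 117636557/559504·λ + 707281/2238016 = 0 gives λ = 841/4, 841/559504
σ_max=√(841/4)=(29/2), σ_min=√(841/559504)=(29/748) → κ = 374.0000
perturbation bound = 374.0000·1/439 = 0.8519

0.8519


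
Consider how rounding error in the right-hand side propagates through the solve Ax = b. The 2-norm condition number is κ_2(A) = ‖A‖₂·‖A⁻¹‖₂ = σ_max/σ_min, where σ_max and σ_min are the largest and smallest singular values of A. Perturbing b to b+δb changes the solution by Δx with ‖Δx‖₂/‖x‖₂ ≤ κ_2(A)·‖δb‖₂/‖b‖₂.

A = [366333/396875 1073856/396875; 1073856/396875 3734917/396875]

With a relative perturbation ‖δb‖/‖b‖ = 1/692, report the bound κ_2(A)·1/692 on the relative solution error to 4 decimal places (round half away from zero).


0.1101

M = AᵀA = [2059786521/252015625 7046643072/252015625; 7046643072/252015625 24164434729/252015625]. tr(M)=41958754/403225, det(M)=751689/403225
solving λ² − 41958754/403225·λ + 751689/403225 = 0 gives λ = 2601/25, 289/16129
κ_2(A) = √(λ_max/λ_min) = √((2601/25) / (289/16129)) = 76.2000
worst-case relative error ≤ 76.2000 × 1/692 = 0.1101


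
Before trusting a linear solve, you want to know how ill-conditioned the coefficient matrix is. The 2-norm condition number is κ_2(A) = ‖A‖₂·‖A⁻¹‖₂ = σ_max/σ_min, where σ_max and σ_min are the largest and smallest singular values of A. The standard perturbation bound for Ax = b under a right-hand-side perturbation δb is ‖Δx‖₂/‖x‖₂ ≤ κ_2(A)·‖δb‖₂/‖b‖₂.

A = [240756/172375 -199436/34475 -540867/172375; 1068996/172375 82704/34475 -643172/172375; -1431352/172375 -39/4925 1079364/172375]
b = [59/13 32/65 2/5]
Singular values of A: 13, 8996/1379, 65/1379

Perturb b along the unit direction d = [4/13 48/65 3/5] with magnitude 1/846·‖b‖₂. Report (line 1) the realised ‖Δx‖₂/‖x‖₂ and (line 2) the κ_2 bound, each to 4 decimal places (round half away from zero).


0.0027
0.3260

from the listed singular values, σ₁ = 13, σ_n = 65/1379
κ = σ_max/σ_min = 13/(65/1379) = 275.8000
bound on ‖Δx‖/‖x‖: κ·ε = 275.8000·1/846 = 0.3260
solve Ax = b  →  x = [24.3987 -12.4693 32.4033]
‖b‖ = 4.5826, ‖x‖ = 42.4353
re-solving with b+δb shifts x by Δx of norm 0.1149
relative error = 0.0027
so the bound overstates the realised error by a factor of ≈ 120.3818 (computed from the unrounded values)


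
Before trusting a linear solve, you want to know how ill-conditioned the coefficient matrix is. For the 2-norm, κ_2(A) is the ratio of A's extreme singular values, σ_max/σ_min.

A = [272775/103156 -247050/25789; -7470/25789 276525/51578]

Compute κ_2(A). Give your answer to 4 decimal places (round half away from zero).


11.1000

AᵀA = [260550225/36820624 -123737625/4602578; -123737625/4602578 1109345625/9205156]; tr = 2794725/21904, det = 11390625/87616
solving λ² − 2794725/21904·λ + 11390625/87616 = 0 gives λ = 2025/16, 5625/5476
so κ_2 = √((2025/16) / (5625/5476)) = 11.1000


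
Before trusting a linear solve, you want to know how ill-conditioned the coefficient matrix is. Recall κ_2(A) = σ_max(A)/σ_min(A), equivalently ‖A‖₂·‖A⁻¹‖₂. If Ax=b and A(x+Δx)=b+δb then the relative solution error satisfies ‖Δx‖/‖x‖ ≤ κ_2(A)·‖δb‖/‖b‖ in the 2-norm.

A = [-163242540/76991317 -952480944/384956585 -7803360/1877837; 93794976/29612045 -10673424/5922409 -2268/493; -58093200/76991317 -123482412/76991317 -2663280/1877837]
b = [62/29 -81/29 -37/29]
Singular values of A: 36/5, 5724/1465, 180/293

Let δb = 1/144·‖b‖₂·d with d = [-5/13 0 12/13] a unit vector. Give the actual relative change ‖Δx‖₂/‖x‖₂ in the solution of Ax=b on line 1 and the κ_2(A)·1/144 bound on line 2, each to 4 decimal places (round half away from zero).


0.0126
0.0814

from the listed singular values, σ₁ = 36/5, σ_n = 180/293
κ_2(A) = (36/5) / (180/293) = 11.7200
worst-case relative error ≤ 11.7200 × 1/144 = 0.0814
solve Ax = b  →  x = [-1.3940 2.6977 -1.4095]
‖b‖ = 3.7417, ‖x‖ = 3.3478
with δb = [-0.0100 0.0000 0.0240], A·Δx = δb → ‖Δx‖ = 0.0423
relative error = 0.0126
realised/bound (from unrounded values) ≈ 0.1552


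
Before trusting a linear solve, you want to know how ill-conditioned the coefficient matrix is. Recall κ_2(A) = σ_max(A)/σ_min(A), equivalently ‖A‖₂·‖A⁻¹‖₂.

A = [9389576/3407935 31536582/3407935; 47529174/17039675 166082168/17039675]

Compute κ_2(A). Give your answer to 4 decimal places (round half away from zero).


188.0240

AᵀA = [5306927250436/345244380625 18188616644352/345244380625; 18188616644352/345244380625 62362885414564/345244380625]; tr = 108271700264/552391009, det = 600250000/552391009
solving λ² − 108271700264/552391009·λ + 600250000/552391009 = 0 gives λ = 196, 3062500/552391009
κ = σ_max/σ_min = 14/(1750/23503) = 188.0240


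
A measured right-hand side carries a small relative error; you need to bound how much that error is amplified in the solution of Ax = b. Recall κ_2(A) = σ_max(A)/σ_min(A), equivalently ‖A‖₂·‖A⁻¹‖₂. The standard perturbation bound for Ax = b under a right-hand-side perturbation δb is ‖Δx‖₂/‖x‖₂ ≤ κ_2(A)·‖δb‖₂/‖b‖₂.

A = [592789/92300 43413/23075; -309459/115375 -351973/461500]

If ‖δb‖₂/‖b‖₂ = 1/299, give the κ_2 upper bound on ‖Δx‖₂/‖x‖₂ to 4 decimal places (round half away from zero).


1.1873

AᵀA = [61048567609/1260250000 1112854932/78765625; 1112854932/78765625 5193848641/1260250000]; tr = 52993933/1008200, det = 707281/32262400
solving λ² − 52993933/1008200·λ + 707281/32262400 = 0 gives λ = 841/16, 841/2016400
κ = σ_max/σ_min = (29/4)/(29/1420) = 355.0000
perturbation bound = 355.0000·1/299 = 1.1873


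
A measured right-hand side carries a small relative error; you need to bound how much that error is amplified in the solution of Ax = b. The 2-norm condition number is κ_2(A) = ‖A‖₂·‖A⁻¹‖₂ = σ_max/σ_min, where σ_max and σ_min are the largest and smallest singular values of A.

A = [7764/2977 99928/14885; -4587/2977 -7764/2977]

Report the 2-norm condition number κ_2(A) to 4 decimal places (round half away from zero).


form AᵀA = [481185/52441 5644428/262205; 5644428/262205 68003536/1311025] with trace 80033161/1311025 and determinant 16451136/1311025
eigenvalues of AᵀA: λ = (tr ± √(tr²−4·det))/2 = 1521/25, 10816/52441
σ_max=√(1521/25)=(39/5), σ_min=√(10816/52441)=(104/229) → κ = 17.1750

17.1750


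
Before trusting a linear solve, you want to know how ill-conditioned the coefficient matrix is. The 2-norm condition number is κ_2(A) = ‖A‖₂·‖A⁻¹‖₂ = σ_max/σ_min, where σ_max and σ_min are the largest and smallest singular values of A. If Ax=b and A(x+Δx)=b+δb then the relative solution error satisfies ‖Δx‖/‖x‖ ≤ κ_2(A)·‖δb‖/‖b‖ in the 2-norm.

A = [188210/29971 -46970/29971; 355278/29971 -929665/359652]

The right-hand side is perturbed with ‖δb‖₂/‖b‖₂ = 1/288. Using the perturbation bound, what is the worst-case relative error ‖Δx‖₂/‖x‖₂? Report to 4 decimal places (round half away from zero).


M = AᵀA = [559326856/3108169 -251656405/6216338; -251656405/6216338 4089851425/447576336]. tr(M)=50346769/266256, det(M)=366025/66564
eigenvalues of AᵀA: λ = (tr ± √(tr²−4·det))/2 = 3025/16, 484/16641
κ = σ_max/σ_min = (55/4)/(22/129) = 80.6250
worst-case relative error ≤ 80.6250 × 1/288 = 0.2799

0.2799
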